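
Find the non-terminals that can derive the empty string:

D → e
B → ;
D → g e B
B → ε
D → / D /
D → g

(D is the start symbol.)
A non-terminal is nullable if it can derive ε (the empty string): either it has an ε-production, or it has a production whose right-hand side consists entirely of nullable non-terminals.

ε-productions: B → ε
So B is immediately nullable.
No further non-terminal can be added: every production for the remaining non-terminals contains a terminal or a non-nullable non-terminal.
Nullable = { 'B' }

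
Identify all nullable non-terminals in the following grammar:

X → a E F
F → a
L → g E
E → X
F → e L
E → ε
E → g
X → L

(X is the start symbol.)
{ 'E' }

A non-terminal is nullable if it can derive ε (the empty string): either it has an ε-production, or it has a production whose right-hand side consists entirely of nullable non-terminals.

ε-productions: E → ε
So E is immediately nullable.
No further non-terminal can be added: every production for the remaining non-terminals contains a terminal or a non-nullable non-terminal.
Nullable = { 'E' }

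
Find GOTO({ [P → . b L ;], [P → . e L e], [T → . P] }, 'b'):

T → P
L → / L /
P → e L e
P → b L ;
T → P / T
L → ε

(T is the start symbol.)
{ [L → . / L /], [L → .], [P → b . L ;] }

GOTO(I, 'b') = CLOSURE({ [A → αX.β] : [A → α.Xβ] ∈ I, X = 'b' })

Items with dot before 'b', with the dot advanced:
  [P → . b L ;] → [P → b . L ;]
Closure of the advanced items:
  [P → b . L ;] has the dot before L: add [L → . / L /], [L → .]

GOTO = { [L → . / L /], [L → .], [P → b . L ;] }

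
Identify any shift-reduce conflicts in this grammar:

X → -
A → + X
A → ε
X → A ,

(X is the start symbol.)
Yes — I0: [A → .] vs [A → . + X]; I1: [A → .] vs [A → . + X]

A shift-reduce conflict occurs when an LR(0) state has both:
  - a complete (reduce) item [A → α .] (dot at the end), and
  - a shift item [B → β . c γ] (dot before a terminal).

Augment with X' → X and build the canonical LR(0) collection (I0 = CLOSURE({[X' → . X]}), then GOTO on every symbol after a dot until no new states appear). It has 7 states:
  I0: { [A → . + X], [A → .], [X → . -], [X → . A ,], [X' → . X] }  — shift, reduce
  I1: { [A → + . X], [A → . + X], [A → .], [X → . -], [X → . A ,] }  — shift, reduce
  I2: { [X → - .] }  — reduce
  I3: { [X → A . ,] }  — shift
  I4: { [X' → X .] }  — accept
  I5: { [X → A , .] }  — reduce
  I6: { [A → + X .] }  — reduce

I0 contains reduce item [A → .] and shift items [A → . + X], [X → . -] — shift-reduce conflict.
I1 contains reduce item [A → .] and shift items [A → . + X], [X → . -] — shift-reduce conflict.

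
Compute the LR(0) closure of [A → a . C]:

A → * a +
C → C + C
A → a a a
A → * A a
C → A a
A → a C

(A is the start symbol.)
To compute CLOSURE, for each item [A → α.Bβ] where B is a non-terminal, add [B → .γ] for all productions B → γ; repeat for the newly added items until nothing changes.

Start with: [A → a . C]
  [A → a . C] has the dot before C: add [C → . C + C], [C → . A a]
  [C → . A a] has the dot before A: add [A → . * a +], [A → . a a a], [A → . * A a], [A → . a C]
No further items can be added.

CLOSURE = { [A → . * A a], [A → . * a +], [A → . a C], [A → . a a a], [A → a . C], [C → . A a], [C → . C + C] }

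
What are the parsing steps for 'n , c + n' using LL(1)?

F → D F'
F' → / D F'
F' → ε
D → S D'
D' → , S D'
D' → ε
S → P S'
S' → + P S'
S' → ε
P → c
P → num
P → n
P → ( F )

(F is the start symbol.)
LL(1) parsing maintains a stack (initially the start symbol over $) and the input. At each step: if the stack top is a terminal, match it against the current input token; if it is a non-terminal N, replace it with the RHS of M[N, lookahead] (the unique production whose predict set contains the lookahead).

Stack is shown with the top on the left.

Stack           Input        Action
-----------------------------------
F $             n , c + n $  output F → D F'
D F' $          n , c + n $  output D → S D'
S D' F' $       n , c + n $  output S → P S'
P S' D' F' $    n , c + n $  output P → n
n S' D' F' $    n , c + n $  match 'n'
S' D' F' $      , c + n $    output S' → ε
D' F' $         , c + n $    output D' → , S D'
, S D' F' $     , c + n $    match ','
S D' F' $       c + n $      output S → P S'
P S' D' F' $    c + n $      output P → c
c S' D' F' $    c + n $      match 'c'
S' D' F' $      + n $        output S' → + P S'
+ P S' D' F' $  + n $        match '+'
P S' D' F' $    n $          output P → n
n S' D' F' $    n $          match 'n'
S' D' F' $      $            output S' → ε
D' F' $         $            output D' → ε
F' $            $            output F' → ε
$               $            accept

The string is accepted.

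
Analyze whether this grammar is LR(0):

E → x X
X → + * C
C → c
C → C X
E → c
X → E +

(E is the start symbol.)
A grammar is LR(0) if no state in the canonical LR(0) collection has:
  - both a shift item (dot before a terminal) and a complete item (shift-reduce conflict), or
  - two or more complete items (reduce-reduce conflict; the accept item [E' → E .] counts as a complete item here).

Augment with E' → E and build the canonical LR(0) collection (I0 = CLOSURE({[E' → . E]}), then GOTO on every symbol after a dot until no new states appear). It has 12 states:
  I0: { [E → . c], [E → . x X], [E' → . E] }  — shift
  I1: { [E' → E .] }  — accept
  I2: { [E → c .] }  — reduce
  I3: { [E → . c], [E → . x X], [E → x . X], [X → . + * C], [X → . E +] }  — shift
  I4: { [X → + . * C] }  — shift
  I5: { [X → E . +] }  — shift
  I6: { [E → x X .] }  — reduce
  I7: { [X → E + .] }  — reduce
  I8: { [C → . C X], [C → . c], [X → + * . C] }  — shift
  I9: { [C → C . X], [E → . c], [E → . x X], [X → + * C .], [X → . + * C], [X → . E +] }  — shift, reduce
  I10: { [C → c .] }  — reduce
  I11: { [C → C X .] }  — reduce

Conflict in state I9:
  Shift-reduce conflict between [X → + * C .] and [E → . c]
So the grammar is NOT LR(0).

Answer: No. Shift-reduce conflict between [X → + * C .] and [E → . c]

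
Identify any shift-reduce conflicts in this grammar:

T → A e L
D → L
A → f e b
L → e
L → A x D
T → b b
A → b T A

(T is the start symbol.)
Augment with T' → T and build the canonical LR(0) collection (I0 = CLOSURE({[T' → . T]}), then GOTO on every symbol after a dot until no new states appear). It has 18 states:
  I0: { [A → . b T A], [A → . f e b], [T → . A e L], [T → . b b], [T' → . T] }  — shift
  I1: { [T → A . e L] }  — shift
  I2: { [T' → T .] }  — accept
  I3: { [A → . b T A], [A → . f e b], [A → b . T A], [T → . A e L], [T → . b b], [T → b . b] }  — shift
  I4: { [A → f . e b] }  — shift
  I5: { [A → f e . b] }  — shift
  I6: { [A → f e b .] }  — reduce
  I7: { [A → . b T A], [A → . f e b], [A → b T . A] }  — shift
  I8: { [A → . b T A], [A → . f e b], [A → b . T A], [T → . A e L], [T → . b b], [T → b . b], [T → b b .] }  — shift, reduce
  I9: { [A → b T A .] }  — reduce
  I10: { [A → . b T A], [A → . f e b], [A → b . T A], [T → . A e L], [T → . b b] }  — shift
  I11: { [A → . b T A], [A → . f e b], [L → . A x D], [L → . e], [T → A e . L] }  — shift
  I12: { [L → A . x D] }  — shift
  I13: { [T → A e L .] }  — reduce
  I14: { [L → e .] }  — reduce
  I15: { [A → . b T A], [A → . f e b], [D → . L], [L → . A x D], [L → . e], [L → A x . D] }  — shift
  I16: { [L → A x D .] }  — reduce
  I17: { [D → L .] }  — reduce

I8 contains reduce item [T → b b .] and shift items [A → . b T A], [A → . f e b], [T → . b b], [T → b . b] — shift-reduce conflict.

Answer: Yes — I8: [T → b b .] vs [A → . b T A]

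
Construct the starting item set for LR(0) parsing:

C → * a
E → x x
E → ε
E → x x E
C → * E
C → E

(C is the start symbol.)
{ [C → . * E], [C → . * a], [C → . E], [C' → . C], [E → . x x E], [E → . x x], [E → .] }

First, augment the grammar with C' → C
I₀ = CLOSURE({ [C' → . C] }):
  [C' → . C] has the dot before C: add [C → . * a], [C → . * E], [C → . E]
  [C → . E] has the dot before E: add [E → . x x], [E → .], [E → . x x E]
No further items can be added.

I₀ = { [C → . * E], [C → . * a], [C → . E], [C' → . C], [E → . x x E], [E → . x x], [E → .] }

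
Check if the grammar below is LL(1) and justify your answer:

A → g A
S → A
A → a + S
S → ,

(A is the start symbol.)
Yes, the grammar is LL(1).

Relevant sets:
  FIRST(A) = { 'a', 'g' }

For A:
  PREDICT(A → g A) = { 'g' }
  PREDICT(A → a '+' S) = { 'a' }
For S:
  PREDICT(S → A) = { 'a', 'g' }
  PREDICT(S → ',') = { ',' }

All predict sets are disjoint. The grammar IS LL(1).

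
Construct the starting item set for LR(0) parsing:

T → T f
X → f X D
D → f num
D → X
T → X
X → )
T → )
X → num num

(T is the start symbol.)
{ [T → . )], [T → . T f], [T → . X], [T' → . T], [X → . )], [X → . f X D], [X → . num num] }

First, augment the grammar with T' → T
I₀ = CLOSURE({ [T' → . T] }):
  [T' → . T] has the dot before T: add [T → . T f], [T → . X], [T → . )]
  [T → . X] has the dot before X: add [X → . f X D], [X → . )], [X → . num num]
No further items can be added.

I₀ = { [T → . )], [T → . T f], [T → . X], [T' → . T], [X → . )], [X → . f X D], [X → . num num] }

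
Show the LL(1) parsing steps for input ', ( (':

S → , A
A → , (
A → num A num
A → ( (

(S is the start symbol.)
Stack is shown with the top on the left.

Stack  Input    Action
----------------------
S $    , ( ( $  output S → , A
, A $  , ( ( $  match ','
A $    ( ( $    output A → ( (
( ( $  ( ( $    match '('
( $    ( $      match '('
$      $        accept

The string is accepted.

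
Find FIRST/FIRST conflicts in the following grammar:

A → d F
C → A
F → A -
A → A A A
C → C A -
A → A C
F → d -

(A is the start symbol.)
Yes. A → d F / A → A A A on { 'd' }; A → d F / A → A C on { 'd' }; A → A A A / A → A C on { 'd' }; C → A / C → C A '-' on { 'd' }; F → A '-' / F → d '-' on { 'd' }

FIRST sets of the non-terminals at (or reachable through a nullable prefix from) the front of some alternative:
  FIRST(A) = { 'd' }
  FIRST(C) = { 'd' }

Productions for A:
  A → d F: FIRST = { 'd' }
  A → A A A: FIRST = { 'd' }
  A → A C: FIRST = { 'd' }
Productions for C:
  C → A: FIRST = { 'd' }
  C → C A -: FIRST = { 'd' }
Productions for F:
  F → A -: FIRST = { 'd' }
  F → d -: FIRST = { 'd' }

Conflict for A: A → d F and A → A A A
  Overlap: { 'd' }
Conflict for A: A → d F and A → A C
  Overlap: { 'd' }
Conflict for A: A → A A A and A → A C
  Overlap: { 'd' }
Conflict for C: C → A and C → C A -
  Overlap: { 'd' }
Conflict for F: F → A - and F → d -
  Overlap: { 'd' }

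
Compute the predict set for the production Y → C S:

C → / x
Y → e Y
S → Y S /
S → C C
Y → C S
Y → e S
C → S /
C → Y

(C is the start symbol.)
PREDICT(Y → C S) = (FIRST(RHS) \ {ε}) ∪ (FOLLOW(Y) if ε ∈ FIRST(RHS), i.e. RHS ⇒* ε)
FIRST(C) = { '/', 'e' }
FIRST(C S) = { '/', 'e' }
ε ∉ FIRST(C S), so FOLLOW(Y) is not added.
PREDICT(Y → C S) = { '/', 'e' }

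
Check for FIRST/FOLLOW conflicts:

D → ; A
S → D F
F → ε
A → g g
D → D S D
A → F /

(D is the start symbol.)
A FIRST/FOLLOW conflict occurs when a non-terminal N has a nullable alternative N → β (β ⇒* ε) and another alternative N → α with FIRST(α) ∩ FOLLOW(N) ≠ ∅: on such a lookahead the parser cannot decide between expanding α and letting N vanish via β.

Nullable non-terminals: F.
F has a nullable alternative but only one production, so nothing to check.

A, D, S have no nullable alternative, so no FIRST/FOLLOW check is needed there.

No FIRST/FOLLOW conflicts found.

Answer: No FIRST/FOLLOW conflicts.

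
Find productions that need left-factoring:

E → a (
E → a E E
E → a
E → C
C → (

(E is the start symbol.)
Yes, E has productions with common prefix 'a'

Left-factoring is needed when two productions for the same non-terminal
share a common prefix on the right-hand side.

Productions for E:
  E → a (
  E → a E E
  E → a
  E → C

Found common prefix 'a' in productions for E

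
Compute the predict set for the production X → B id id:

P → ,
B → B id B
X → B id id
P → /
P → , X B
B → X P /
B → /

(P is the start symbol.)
PREDICT(X → B id id) = (FIRST(RHS) \ {ε}) ∪ (FOLLOW(X) if ε ∈ FIRST(RHS), i.e. RHS ⇒* ε)
FIRST(B) = { '/' }
FIRST(B id id) = { '/' }
ε ∉ FIRST(B id id), so FOLLOW(X) is not added.
PREDICT(X → B id id) = { '/' }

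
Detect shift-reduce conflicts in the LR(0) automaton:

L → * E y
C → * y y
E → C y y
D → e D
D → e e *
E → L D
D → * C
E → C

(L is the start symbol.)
Augment with L' → L and build the canonical LR(0) collection (I0 = CLOSURE({[L' → . L]}), then GOTO on every symbol after a dot until no new states appear). It has 20 states:
  I0: { [L → . * E y], [L' → . L] }  — shift
  I1: { [C → . * y y], [E → . C y y], [E → . C], [E → . L D], [L → * . E y], [L → . * E y] }  — shift
  I2: { [L' → L .] }  — accept
  I3: { [C → * . y y], [C → . * y y], [E → . C y y], [E → . C], [E → . L D], [L → * . E y], [L → . * E y] }  — shift
  I4: { [E → C . y y], [E → C .] }  — shift, reduce
  I5: { [L → * E . y] }  — shift
  I6: { [D → . * C], [D → . e D], [D → . e e *], [E → L . D] }  — shift
  I7: { [C → . * y y], [D → * . C] }  — shift
  I8: { [E → L D .] }  — reduce
  I9: { [D → . * C], [D → . e D], [D → . e e *], [D → e . D], [D → e . e *] }  — shift
  I10: { [D → e D .] }  — reduce
  I11: { [D → . * C], [D → . e D], [D → . e e *], [D → e . D], [D → e . e *], [D → e e . *] }  — shift
  I12: { [C → . * y y], [D → * . C], [D → e e * .] }  — shift, reduce
  I13: { [C → * . y y] }  — shift
  I14: { [D → * C .] }  — reduce
  I15: { [C → * y . y] }  — shift
  I16: { [C → * y y .] }  — reduce
  I17: { [L → * E y .] }  — reduce
  I18: { [E → C y . y] }  — shift
  I19: { [E → C y y .] }  — reduce

I4 contains reduce item [E → C .] and shift item [E → C . y y] — shift-reduce conflict.
I12 contains reduce item [D → e e * .] and shift item [C → . * y y] — shift-reduce conflict.

Answer: Yes — I4: [E → C .] vs [E → C . y y]; I12: [D → e e * .] vs [C → . * y y]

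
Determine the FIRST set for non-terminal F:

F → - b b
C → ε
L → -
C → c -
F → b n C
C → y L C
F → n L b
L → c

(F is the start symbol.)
From F → - b b:
  - '-' is a terminal: add '-' and stop
From F → b n C:
  - b is a terminal: add 'b' and stop
From F → n L b:
  - n is a terminal: add 'n' and stop

Collecting: FIRST(F) = { '-', 'b', 'n' }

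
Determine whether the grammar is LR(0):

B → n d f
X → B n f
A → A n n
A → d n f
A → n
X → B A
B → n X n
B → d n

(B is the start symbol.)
Augment with B' → B and build the canonical LR(0) collection (I0 = CLOSURE({[B' → . B]}), then GOTO on every symbol after a dot until no new states appear). It has 18 states:
  I0: { [B → . d n], [B → . n X n], [B → . n d f], [B' → . B] }  — shift
  I1: { [B' → B .] }  — accept
  I2: { [B → d . n] }  — shift
  I3: { [B → . d n], [B → . n X n], [B → . n d f], [B → n . X n], [B → n . d f], [X → . B A], [X → . B n f] }  — shift
  I4: { [A → . A n n], [A → . d n f], [A → . n], [X → B . A], [X → B . n f] }  — shift
  I5: { [B → n X . n] }  — shift
  I6: { [B → d . n], [B → n d . f] }  — shift
  I7: { [B → n d f .] }  — reduce
  I8: { [B → d n .] }  — reduce
  I9: { [B → n X n .] }  — reduce
  I10: { [A → A . n n], [X → B A .] }  — shift, reduce
  I11: { [A → d . n f] }  — shift
  I12: { [A → n .], [X → B n . f] }  — shift, reduce
  I13: { [X → B n f .] }  — reduce
  I14: { [A → d n . f] }  — shift
  I15: { [A → d n f .] }  — reduce
  I16: { [A → A n . n] }  — shift
  I17: { [A → A n n .] }  — reduce

Conflict in state I10:
  Shift-reduce conflict between [X → B A .] and [A → A . n n]
So the grammar is NOT LR(0).

Answer: No. Shift-reduce conflict between [X → B A .] and [A → A . n n]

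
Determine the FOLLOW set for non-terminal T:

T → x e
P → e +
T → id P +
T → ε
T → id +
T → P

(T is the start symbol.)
To compute FOLLOW(T), find every occurrence of T on a right-hand side N → α T β: add FIRST(β) \ {ε}, and if β is empty or nullable also add FOLLOW(N). Iterate to a fixed point.

T is the start symbol, so $ ∈ FOLLOW(T).
T does not occur on any right-hand side.

Taking the union: FOLLOW(T) = { $ }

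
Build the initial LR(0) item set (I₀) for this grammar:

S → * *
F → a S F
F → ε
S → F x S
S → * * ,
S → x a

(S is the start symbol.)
First, augment the grammar with S' → S
I₀ = CLOSURE({ [S' → . S] }):
  [S' → . S] has the dot before S: add [S → . * *], [S → . F x S], [S → . * * ,], [S → . x a]
  [S → . F x S] has the dot before F: add [F → . a S F], [F → .]
No further items can be added.

I₀ = { [F → . a S F], [F → .], [S → . * * ,], [S → . * *], [S → . F x S], [S → . x a], [S' → . S] }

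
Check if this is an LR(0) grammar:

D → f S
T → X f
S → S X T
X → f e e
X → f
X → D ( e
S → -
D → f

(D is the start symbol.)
Augment with D' → D and build the canonical LR(0) collection (I0 = CLOSURE({[D' → . D]}), then GOTO on every symbol after a dot until no new states appear). It has 15 states:
  I0: { [D → . f S], [D → . f], [D' → . D] }  — shift
  I1: { [D' → D .] }  — accept
  I2: { [D → f . S], [D → f .], [S → . -], [S → . S X T] }  — shift, reduce
  I3: { [S → - .] }  — reduce
  I4: { [D → . f S], [D → . f], [D → f S .], [S → S . X T], [X → . D ( e], [X → . f e e], [X → . f] }  — shift, reduce
  I5: { [X → D . ( e] }  — shift
  I6: { [D → . f S], [D → . f], [S → S X . T], [T → . X f], [X → . D ( e], [X → . f e e], [X → . f] }  — shift
  I7: { [D → f . S], [D → f .], [S → . -], [S → . S X T], [X → f . e e], [X → f .] }  — shift, 2 reduces
  I8: { [X → f e . e] }  — shift
  I9: { [X → f e e .] }  — reduce
  I10: { [S → S X T .] }  — reduce
  I11: { [T → X . f] }  — shift
  I12: { [T → X f .] }  — reduce
  I13: { [X → D ( . e] }  — shift
  I14: { [X → D ( e .] }  — reduce

Conflict in state I2:
  Shift-reduce conflict between [D → f .] and [S → . -]
So the grammar is NOT LR(0).

Answer: No. Shift-reduce conflict between [D → f .] and [S → . -]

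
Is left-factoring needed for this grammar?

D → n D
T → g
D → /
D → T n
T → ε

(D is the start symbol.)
Left-factoring is needed when two productions for the same non-terminal
share a common prefix on the right-hand side.

Productions for D:
  D → n D
  D → /
  D → T n
Productions for T:
  T → g
  T → ε

No common prefixes found.

Answer: No, left-factoring is not needed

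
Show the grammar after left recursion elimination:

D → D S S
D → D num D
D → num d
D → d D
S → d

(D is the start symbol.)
D → num d D'
D → d D D'
D' → S S D'
D' → num D D'
D' → ε
S → d

D is directly left-recursive. The standard transformation for
  A → A α₁ | ... | A α_m | β₁ | ... | β_n
is
  A  → β₁ A' | ... | β_n A'
  A' → α₁ A' | ... | α_m A' | ε

D → num d becomes D → num d D'
D → d D becomes D → d D D'
D → D S S becomes D' → S S D'
D → D num D becomes D' → num D D'
Add D' → ε

Productions for other non-terminals are unchanged:
  S → d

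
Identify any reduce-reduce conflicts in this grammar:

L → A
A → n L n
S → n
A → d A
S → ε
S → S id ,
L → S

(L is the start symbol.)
A reduce-reduce conflict occurs when an LR(0) state has two complete items [A → α .] and [B → β .] — both call for a reduction, and with no lookahead the parser cannot choose between them.

Augment with L' → L and build the canonical LR(0) collection (I0 = CLOSURE({[L' → . L]}), then GOTO on every symbol after a dot until no new states appear). It has 12 states:
  I0: { [A → . d A], [A → . n L n], [L → . A], [L → . S], [L' → . L], [S → . S id ,], [S → . n], [S → .] }  — shift, reduce
  I1: { [L → A .] }  — reduce
  I2: { [L' → L .] }  — accept
  I3: { [L → S .], [S → S . id ,] }  — shift, reduce
  I4: { [A → . d A], [A → . n L n], [A → d . A] }  — shift
  I5: { [A → . d A], [A → . n L n], [A → n . L n], [L → . A], [L → . S], [S → . S id ,], [S → . n], [S → .], [S → n .] }  — shift, 2 reduces
  I6: { [A → n L . n] }  — shift
  I7: { [A → n L n .] }  — reduce
  I8: { [A → d A .] }  — reduce
  I9: { [A → . d A], [A → . n L n], [A → n . L n], [L → . A], [L → . S], [S → . S id ,], [S → . n], [S → .] }  — shift, reduce
  I10: { [S → S id . ,] }  — shift
  I11: { [S → S id , .] }  — reduce

I5 contains complete items [S → .], [S → n .] — reduce-reduce conflict.

Answer: Yes — I5: [S → .] vs [S → n .]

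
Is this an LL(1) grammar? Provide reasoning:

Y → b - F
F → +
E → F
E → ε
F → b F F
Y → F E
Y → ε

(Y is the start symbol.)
No. Predict set conflict for Y: { 'b' }

A grammar is LL(1) if for each non-terminal N with multiple productions, the predict sets of those productions are pairwise disjoint, where PREDICT(N → α) = (FIRST(α) \ {ε}) ∪ (FOLLOW(N) if α ⇒* ε).

Relevant sets:
  FIRST(F) = { '+', 'b' }
  FOLLOW(Y) = { $ }
  FOLLOW(E) = { $ }

For Y:
  PREDICT(Y → b '-' F) = { 'b' }
  PREDICT(Y → F E) = { '+', 'b' }
  PREDICT(Y → ε) = { $ }
For F:
  PREDICT(F → '+') = { '+' }
  PREDICT(F → b F F) = { 'b' }
For E:
  PREDICT(E → F) = { '+', 'b' }
  PREDICT(E → ε) = { $ }

Conflict found: Predict set conflict for Y: { 'b' }
The grammar is NOT LL(1).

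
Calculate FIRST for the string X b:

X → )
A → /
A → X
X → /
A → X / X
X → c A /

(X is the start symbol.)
{ ')', '/', 'c' }

FIRST sets of the non-terminals involved (from the grammar, by fixed-point iteration):
  FIRST(X) = { ')', '/', 'c' }

To compute FIRST(X b), process the symbols left to right:
Symbol X is a non-terminal. Add FIRST(X) \ {ε} = { ')', '/', 'c' }
X is not nullable (ε ∉ FIRST(X)), so stop here.
FIRST(X b) = { ')', '/', 'c' }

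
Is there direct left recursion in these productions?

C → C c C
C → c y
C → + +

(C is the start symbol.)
C → C c C: LEFT RECURSIVE (starts with C)
C → c y: starts with c
C → + +: starts with '+'

The grammar has direct left recursion on: C.

Answer: Yes, C is left-recursive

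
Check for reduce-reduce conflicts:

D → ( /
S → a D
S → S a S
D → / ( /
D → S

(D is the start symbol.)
Augment with D' → D and build the canonical LR(0) collection (I0 = CLOSURE({[D' → . D]}), then GOTO on every symbol after a dot until no new states appear). It has 12 states:
  I0: { [D → . ( /], [D → . / ( /], [D → . S], [D' → . D], [S → . S a S], [S → . a D] }  — shift
  I1: { [D → ( . /] }  — shift
  I2: { [D → / . ( /] }  — shift
  I3: { [D' → D .] }  — accept
  I4: { [D → S .], [S → S . a S] }  — shift, reduce
  I5: { [D → . ( /], [D → . / ( /], [D → . S], [S → . S a S], [S → . a D], [S → a . D] }  — shift
  I6: { [S → a D .] }  — reduce
  I7: { [S → . S a S], [S → . a D], [S → S a . S] }  — shift
  I8: { [S → S . a S], [S → S a S .] }  — shift, reduce
  I9: { [D → / ( . /] }  — shift
  I10: { [D → / ( / .] }  — reduce
  I11: { [D → ( / .] }  — reduce

No state contains more than one complete item.

Answer: No reduce-reduce conflicts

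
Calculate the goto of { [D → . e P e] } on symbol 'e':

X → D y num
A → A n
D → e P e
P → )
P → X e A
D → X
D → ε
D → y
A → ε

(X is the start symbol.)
{ [D → . X], [D → . e P e], [D → . y], [D → .], [D → e . P e], [P → . )], [P → . X e A], [X → . D y num] }

GOTO(I, 'e') = CLOSURE({ [A → αX.β] : [A → α.Xβ] ∈ I, X = 'e' })

Items with dot before 'e', with the dot advanced:
  [D → . e P e] → [D → e . P e]
Closure of the advanced items:
  [D → e . P e] has the dot before P: add [P → . )], [P → . X e A]
  [P → . X e A] has the dot before X: add [X → . D y num]
  [X → . D y num] has the dot before D: add [D → . e P e], [D → . X], [D → .], [D → . y]

GOTO = { [D → . X], [D → . e P e], [D → . y], [D → .], [D → e . P e], [P → . )], [P → . X e A], [X → . D y num] }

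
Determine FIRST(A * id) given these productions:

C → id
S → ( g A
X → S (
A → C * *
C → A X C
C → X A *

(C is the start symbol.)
{ '(', 'id' }

FIRST sets of the non-terminals involved (from the grammar, by fixed-point iteration):
  FIRST(A) = { '(', 'id' }

To compute FIRST(A * id), process the symbols left to right:
Symbol A is a non-terminal. Add FIRST(A) \ {ε} = { '(', 'id' }
A is not nullable (ε ∉ FIRST(A)), so stop here.
FIRST(A * id) = { '(', 'id' }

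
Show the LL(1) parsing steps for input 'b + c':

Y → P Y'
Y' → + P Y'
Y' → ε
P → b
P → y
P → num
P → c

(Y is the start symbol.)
Stack is shown with the top on the left.

Stack     Input    Action
-------------------------
Y $       b + c $  output Y → P Y'
P Y' $    b + c $  output P → b
b Y' $    b + c $  match 'b'
Y' $      + c $    output Y' → + P Y'
+ P Y' $  + c $    match '+'
P Y' $    c $      output P → c
c Y' $    c $      match 'c'
Y' $      $        output Y' → ε
$         $        accept

The string is accepted.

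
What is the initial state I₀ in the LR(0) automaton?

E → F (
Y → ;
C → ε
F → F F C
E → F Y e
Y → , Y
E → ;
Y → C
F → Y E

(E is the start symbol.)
First, augment the grammar with E' → E
I₀ = CLOSURE({ [E' → . E] }):
  [E' → . E] has the dot before E: add [E → . F (], [E → . F Y e], [E → . ;]
  [E → . F (] has the dot before F: add [F → . F F C], [F → . Y E]
  [F → . Y E] has the dot before Y: add [Y → . ;], [Y → . , Y], [Y → . C]
  [Y → . C] has the dot before C: add [C → .]
No further items can be added.

I₀ = { [C → .], [E → . ;], [E → . F (], [E → . F Y e], [E' → . E], [F → . F F C], [F → . Y E], [Y → . , Y], [Y → . ;], [Y → . C] }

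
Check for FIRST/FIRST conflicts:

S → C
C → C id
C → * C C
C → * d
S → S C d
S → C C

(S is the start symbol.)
A FIRST/FIRST conflict occurs when two productions N → α and N → β for the same non-terminal have FIRST(α) ∩ FIRST(β) ≠ ∅ (with ε ∈ FIRST of a nullable right-hand side, so two nullable alternatives also conflict).

FIRST sets of the non-terminals at (or reachable through a nullable prefix from) the front of some alternative:
  FIRST(C) = { '*' }
  FIRST(S) = { '*' }

Productions for S:
  S → C: FIRST = { '*' }
  S → S C d: FIRST = { '*' }
  S → C C: FIRST = { '*' }
Productions for C:
  C → C id: FIRST = { '*' }
  C → * C C: FIRST = { '*' }
  C → * d: FIRST = { '*' }

Conflict for S: S → C and S → S C d
  Overlap: { '*' }
Conflict for S: S → C and S → C C
  Overlap: { '*' }
Conflict for S: S → S C d and S → C C
  Overlap: { '*' }
Conflict for C: C → C id and C → * C C
  Overlap: { '*' }
Conflict for C: C → C id and C → * d
  Overlap: { '*' }
Conflict for C: C → * C C and C → * d
  Overlap: { '*' }

Answer: Yes. S → C / S → S C d on { '*' }; S → C / S → C C on { '*' }; S → S C d / S → C C on { '*' }; C → C id / C → '*' C C on { '*' }; C → C id / C → '*' d on { '*' }; C → '*' C C / C → '*' d on { '*' }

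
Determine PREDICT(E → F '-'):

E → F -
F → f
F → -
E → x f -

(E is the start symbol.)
PREDICT(E → F '-') = (FIRST(RHS) \ {ε}) ∪ (FOLLOW(E) if ε ∈ FIRST(RHS), i.e. RHS ⇒* ε)
FIRST(F) = { '-', 'f' }
FIRST(F '-') = { '-', 'f' }
ε ∉ FIRST(F '-'), so FOLLOW(E) is not added.
PREDICT(E → F '-') = { '-', 'f' }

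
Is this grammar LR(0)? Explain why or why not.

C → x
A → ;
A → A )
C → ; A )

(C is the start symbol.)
A grammar is LR(0) if no state in the canonical LR(0) collection has:
  - both a shift item (dot before a terminal) and a complete item (shift-reduce conflict), or
  - two or more complete items (reduce-reduce conflict; the accept item [C' → C .] counts as a complete item here).

Augment with C' → C and build the canonical LR(0) collection (I0 = CLOSURE({[C' → . C]}), then GOTO on every symbol after a dot until no new states appear). It has 7 states:
  I0: { [C → . ; A )], [C → . x], [C' → . C] }  — shift
  I1: { [A → . ;], [A → . A )], [C → ; . A )] }  — shift
  I2: { [C' → C .] }  — accept
  I3: { [C → x .] }  — reduce
  I4: { [A → ; .] }  — reduce
  I5: { [A → A . )], [C → ; A . )] }  — shift
  I6: { [A → A ) .], [C → ; A ) .] }  — 2 reduces

Conflict in state I6:
  Reduce-reduce conflict: [A → A ) .] and [C → ; A ) .]
So the grammar is NOT LR(0).

Answer: No. Reduce-reduce conflict: [A → A ) .] and [C → ; A ) .]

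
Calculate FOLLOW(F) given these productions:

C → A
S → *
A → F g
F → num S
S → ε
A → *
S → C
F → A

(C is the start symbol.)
{ 'g' }

To compute FOLLOW(F), find every occurrence of F on a right-hand side N → α F β: add FIRST(β) \ {ε}, and if β is empty or nullable also add FOLLOW(N). Iterate to a fixed point.

In A → F g: F is followed by g, add FIRST(g) \ {ε} = { 'g' }

Taking the union: FOLLOW(F) = { 'g' }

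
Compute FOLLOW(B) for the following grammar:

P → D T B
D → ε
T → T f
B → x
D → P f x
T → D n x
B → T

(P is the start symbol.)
{ $, 'f' }

To compute FOLLOW(B), find every occurrence of B on a right-hand side N → α B β: add FIRST(β) \ {ε}, and if β is empty or nullable also add FOLLOW(N). Iterate to a fixed point.

In P → D T B: B is at the end, add FOLLOW(P)

The FOLLOW sets referred to above (computed the same way, to a fixed point):
  FOLLOW(P) = { $, 'f' }

Taking the union: FOLLOW(B) = { $, 'f' }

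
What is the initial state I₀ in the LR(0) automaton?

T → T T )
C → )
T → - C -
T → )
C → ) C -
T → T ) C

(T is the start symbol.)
{ [T → . )], [T → . - C -], [T → . T ) C], [T → . T T )], [T' → . T] }

First, augment the grammar with T' → T
I₀ = CLOSURE({ [T' → . T] }):
  [T' → . T] has the dot before T: add [T → . T T )], [T → . - C -], [T → . )], [T → . T ) C]
No further items can be added.

I₀ = { [T → . )], [T → . - C -], [T → . T ) C], [T → . T T )], [T' → . T] }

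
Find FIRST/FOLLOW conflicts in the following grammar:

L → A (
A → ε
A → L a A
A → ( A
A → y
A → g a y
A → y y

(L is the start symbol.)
Yes. A → L a A with FOLLOW(A) on { '(' }; A → '(' A with FOLLOW(A) on { '(' }

Nullable non-terminals: A.
FIRST sets used below: FIRST(L) = { '(', 'g', 'y' }

A: nullable alternative(s) A → ε; FOLLOW(A) = { '(' }
  A → ε: FIRST \ {ε} = { } — this is the only nullable alternative, skip
  A → L a A: FIRST \ {ε} = { '(', 'g', 'y' } — overlaps FOLLOW(A) on { '(' }: CONFLICT
  A → ( A: FIRST \ {ε} = { '(' } — overlaps FOLLOW(A) on { '(' }: CONFLICT
  A → y: FIRST \ {ε} = { 'y' } — disjoint from FOLLOW(A)
  A → g a y: FIRST \ {ε} = { 'g' } — disjoint from FOLLOW(A)
  A → y y: FIRST \ {ε} = { 'y' } — disjoint from FOLLOW(A)

L has no nullable alternative, so no FIRST/FOLLOW check is needed there.

So the grammar has 2 FIRST/FOLLOW conflicts (marked CONFLICT above).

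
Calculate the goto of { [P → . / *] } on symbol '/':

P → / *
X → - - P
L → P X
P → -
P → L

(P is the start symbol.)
{ [P → / . *] }

GOTO(I, '/') = CLOSURE({ [A → αX.β] : [A → α.Xβ] ∈ I, X = '/' })

Items with dot before '/', with the dot advanced:
  [P → . / *] → [P → / . *]
Closure adds nothing (no advanced item has the dot before a non-terminal).

GOTO = { [P → / . *] }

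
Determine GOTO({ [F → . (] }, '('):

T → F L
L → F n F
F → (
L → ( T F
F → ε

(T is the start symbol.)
{ [F → ( .] }

GOTO(I, '(') = CLOSURE({ [A → αX.β] : [A → α.Xβ] ∈ I, X = '(' })

Items with dot before '(', with the dot advanced:
  [F → . (] → [F → ( .]
Closure adds nothing (no advanced item has the dot before a non-terminal).

GOTO = { [F → ( .] }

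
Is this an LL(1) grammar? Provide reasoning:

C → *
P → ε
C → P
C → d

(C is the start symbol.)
A grammar is LL(1) if for each non-terminal N with multiple productions, the predict sets of those productions are pairwise disjoint, where PREDICT(N → α) = (FIRST(α) \ {ε}) ∪ (FOLLOW(N) if α ⇒* ε).

Relevant sets:
  FIRST(P) = { ε }
  FOLLOW(C) = { $ }

For C:
  PREDICT(C → '*') = { '*' }
  PREDICT(C → P) = { $ }
  PREDICT(C → d) = { 'd' }
P has a single production, so nothing to check there.

All predict sets are disjoint. The grammar IS LL(1).

Answer: Yes, the grammar is LL(1).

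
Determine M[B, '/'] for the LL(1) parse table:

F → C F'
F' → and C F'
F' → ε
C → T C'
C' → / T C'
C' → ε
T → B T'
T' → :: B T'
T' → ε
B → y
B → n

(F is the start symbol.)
To find M[B, '/'], we find productions for B where '/' is in the predict set (PREDICT(N → α) = (FIRST(α) \ {ε}) ∪ (FOLLOW(N) if α ⇒* ε)).

B → y: PREDICT = { 'y' }
B → n: PREDICT = { 'n' }

M[B, '/'] is empty (no production applies)

Answer: Empty (error entry)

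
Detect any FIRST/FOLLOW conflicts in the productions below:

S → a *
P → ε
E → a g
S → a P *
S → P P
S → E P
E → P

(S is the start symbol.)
No FIRST/FOLLOW conflicts.

A FIRST/FOLLOW conflict occurs when a non-terminal N has a nullable alternative N → β (β ⇒* ε) and another alternative N → α with FIRST(α) ∩ FOLLOW(N) ≠ ∅: on such a lookahead the parser cannot decide between expanding α and letting N vanish via β.

Nullable non-terminals: E, P, S.
FIRST sets used below: FIRST(P) = { ε }, FIRST(E) = { 'a', ε }

E: nullable alternative(s) E → P; FOLLOW(E) = { $ }
  E → a g: FIRST \ {ε} = { 'a' } — disjoint from FOLLOW(E)
  E → P: FIRST \ {ε} = { } — this is the only nullable alternative, skip
P has a nullable alternative but only one production, so nothing to check.

S: nullable alternative(s) S → P P, S → E P; FOLLOW(S) = { $ }
  S → a *: FIRST \ {ε} = { 'a' } — disjoint from FOLLOW(S)
  S → a P *: FIRST \ {ε} = { 'a' } — disjoint from FOLLOW(S)
  S → P P: FIRST \ {ε} = { } — disjoint from FOLLOW(S)
  S → E P: FIRST \ {ε} = { 'a' } — disjoint from FOLLOW(S)

No FIRST/FOLLOW conflicts found.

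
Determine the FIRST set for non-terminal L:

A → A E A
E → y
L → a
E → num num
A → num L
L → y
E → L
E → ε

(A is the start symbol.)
{ 'a', 'y' }

From L → a:
  - a is a terminal: add 'a' and stop
From L → y:
  - y is a terminal: add 'y' and stop

Collecting: FIRST(L) = { 'a', 'y' }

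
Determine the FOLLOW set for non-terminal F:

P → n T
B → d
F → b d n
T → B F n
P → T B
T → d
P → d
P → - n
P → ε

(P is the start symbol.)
{ 'n' }

To compute FOLLOW(F), find every occurrence of F on a right-hand side N → α F β: add FIRST(β) \ {ε}, and if β is empty or nullable also add FOLLOW(N). Iterate to a fixed point.

In T → B F n: F is followed by n, add FIRST(n) \ {ε} = { 'n' }

Taking the union: FOLLOW(F) = { 'n' }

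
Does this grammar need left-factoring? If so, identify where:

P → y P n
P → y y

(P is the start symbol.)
Yes, P has productions with common prefix 'y'

Left-factoring is needed when two productions for the same non-terminal
share a common prefix on the right-hand side.

Productions for P:
  P → y P n
  P → y y

Found common prefix 'y' in productions for P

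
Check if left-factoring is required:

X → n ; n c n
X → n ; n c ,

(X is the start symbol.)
Yes, X has productions with common prefix 'n ; n c'

Left-factoring is needed when two productions for the same non-terminal
share a common prefix on the right-hand side.

Productions for X:
  X → n ; n c n
  X → n ; n c ,

Found common prefix 'n ; n c' in productions for X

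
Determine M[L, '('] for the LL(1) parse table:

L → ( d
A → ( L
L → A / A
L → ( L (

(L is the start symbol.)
L → ( d, L → A / A, L → ( L (

To find M[L, '('], we find productions for L where '(' is in the predict set (PREDICT(N → α) = (FIRST(α) \ {ε}) ∪ (FOLLOW(N) if α ⇒* ε)).

Relevant sets:
  FIRST(A) = { '(' }

L → ( d: PREDICT = { '(' }
  '(' is in predict set, so this production goes in M[L, '(']
L → A / A: PREDICT = { '(' }
  '(' is in predict set, so this production goes in M[L, '(']
L → ( L (: PREDICT = { '(' }
  '(' is in predict set, so this production goes in M[L, '(']

M[L, '('] = L → ( d, L → A / A, L → ( L (  (a multiply-defined cell — the grammar is not LL(1))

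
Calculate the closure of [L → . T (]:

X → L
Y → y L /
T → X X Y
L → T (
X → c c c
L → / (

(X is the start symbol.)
To compute CLOSURE, for each item [A → α.Bβ] where B is a non-terminal, add [B → .γ] for all productions B → γ; repeat for the newly added items until nothing changes.

Start with: [L → . T (]
  [L → . T (] has the dot before T: add [T → . X X Y]
  [T → . X X Y] has the dot before X: add [X → . L], [X → . c c c]
  [X → . L] has the dot before L: add [L → . / (]
No further items can be added.

CLOSURE = { [L → . / (], [L → . T (], [T → . X X Y], [X → . L], [X → . c c c] }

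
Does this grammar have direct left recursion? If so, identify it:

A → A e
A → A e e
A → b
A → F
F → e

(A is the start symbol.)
A → A e: LEFT RECURSIVE (starts with A)
A → A e e: LEFT RECURSIVE (starts with A)
A → b: starts with b
A → F: starts with F
F → e: starts with e

The grammar has direct left recursion on: A.

Answer: Yes, A is left-recursive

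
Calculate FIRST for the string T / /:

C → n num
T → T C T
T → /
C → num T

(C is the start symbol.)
{ '/' }

FIRST sets of the non-terminals involved (from the grammar, by fixed-point iteration):
  FIRST(T) = { '/' }

To compute FIRST(T / /), process the symbols left to right:
Symbol T is a non-terminal. Add FIRST(T) \ {ε} = { '/' }
T is not nullable (ε ∉ FIRST(T)), so stop here.
FIRST(T / /) = { '/' }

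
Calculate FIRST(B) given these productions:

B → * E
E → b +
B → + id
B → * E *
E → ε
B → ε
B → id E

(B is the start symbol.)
{ '*', '+', 'id', ε }

To compute FIRST(B), examine every production with B on the left-hand side, reading each right-hand side left to right until a non-nullable symbol is reached.

From B → * E:
  - '*' is a terminal: add '*' and stop
From B → + id:
  - '+' is a terminal: add '+' and stop
From B → * E *:
  - '*' is a terminal: add '*' and stop
From B → ε:
  - ε-production, so ε ∈ FIRST(B)
From B → id E:
  - id is a terminal: add 'id' and stop

Collecting: FIRST(B) = { '*', '+', 'id', ε }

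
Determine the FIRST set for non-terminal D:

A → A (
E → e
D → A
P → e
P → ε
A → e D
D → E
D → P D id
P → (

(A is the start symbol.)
{ '(', 'e' }

To compute FIRST(D), examine every production with D on the left-hand side, reading each right-hand side left to right until a non-nullable symbol is reached.

FIRST sets of the other non-terminals involved (by the same procedure, iterated to a fixed point):
  FIRST(A) = { 'e' }
  FIRST(E) = { 'e' }
  FIRST(P) = { '(', 'e', ε }

From D → A:
  - A is a non-terminal: add FIRST(A) \ {ε} = { 'e' }
    A is not nullable, so stop
From D → E:
  - E is a non-terminal: add FIRST(E) \ {ε} = { 'e' }
    E is not nullable, so stop
From D → P D id:
  - P is a non-terminal: add FIRST(P) \ {ε} = { '(', 'e' }
    P is nullable, so continue to the next symbol
  - D is the symbol being defined: contributes nothing new
    D is not nullable, so stop

Collecting: FIRST(D) = { '(', 'e' }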